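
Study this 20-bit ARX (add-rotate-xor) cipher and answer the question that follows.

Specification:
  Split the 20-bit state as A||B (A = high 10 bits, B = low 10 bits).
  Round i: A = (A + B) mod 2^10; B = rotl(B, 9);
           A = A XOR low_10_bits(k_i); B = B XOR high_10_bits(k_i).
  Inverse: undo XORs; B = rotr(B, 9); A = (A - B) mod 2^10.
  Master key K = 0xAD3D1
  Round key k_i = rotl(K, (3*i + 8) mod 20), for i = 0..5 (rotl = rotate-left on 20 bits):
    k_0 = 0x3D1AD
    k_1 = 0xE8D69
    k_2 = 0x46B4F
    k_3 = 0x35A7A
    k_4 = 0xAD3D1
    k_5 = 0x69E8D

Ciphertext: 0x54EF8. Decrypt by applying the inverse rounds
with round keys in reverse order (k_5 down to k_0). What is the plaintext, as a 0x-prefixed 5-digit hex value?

0xDDBB6

s_0 = ciphertext = 0x54EF8
s_1 = InvRound(s_0, k_5) = 0x47EBF
s_2 = InvRound(s_1, k_4) = 0xAE016
s_3 = InvRound(s_2, k_3) = 0xD0980
s_4 = InvRound(s_3, k_2) = 0xB6534
s_5 = InvRound(s_4, k_1) = 0xA052F
s_6 = InvRound(s_5, k_0) = 0xDDBB6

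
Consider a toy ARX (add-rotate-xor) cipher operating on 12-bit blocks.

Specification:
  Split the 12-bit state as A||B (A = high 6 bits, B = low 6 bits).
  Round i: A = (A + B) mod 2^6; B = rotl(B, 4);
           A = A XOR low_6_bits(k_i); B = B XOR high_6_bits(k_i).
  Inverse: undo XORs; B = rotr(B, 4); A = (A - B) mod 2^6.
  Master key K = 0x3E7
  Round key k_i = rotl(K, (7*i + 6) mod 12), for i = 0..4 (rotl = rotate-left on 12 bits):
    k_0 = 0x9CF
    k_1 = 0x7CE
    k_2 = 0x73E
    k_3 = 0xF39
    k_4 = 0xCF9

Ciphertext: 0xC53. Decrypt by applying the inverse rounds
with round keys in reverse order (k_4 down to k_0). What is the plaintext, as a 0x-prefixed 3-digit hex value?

0xCCE

s_0 = ciphertext = 0xC53
s_1 = InvRound(s_0, k_4) = 0x182
s_2 = InvRound(s_1, k_3) = 0x13B
s_3 = InvRound(s_2, k_2) = 0x71E
s_4 = InvRound(s_3, k_1) = 0x384
s_5 = InvRound(s_4, k_0) = 0xCCE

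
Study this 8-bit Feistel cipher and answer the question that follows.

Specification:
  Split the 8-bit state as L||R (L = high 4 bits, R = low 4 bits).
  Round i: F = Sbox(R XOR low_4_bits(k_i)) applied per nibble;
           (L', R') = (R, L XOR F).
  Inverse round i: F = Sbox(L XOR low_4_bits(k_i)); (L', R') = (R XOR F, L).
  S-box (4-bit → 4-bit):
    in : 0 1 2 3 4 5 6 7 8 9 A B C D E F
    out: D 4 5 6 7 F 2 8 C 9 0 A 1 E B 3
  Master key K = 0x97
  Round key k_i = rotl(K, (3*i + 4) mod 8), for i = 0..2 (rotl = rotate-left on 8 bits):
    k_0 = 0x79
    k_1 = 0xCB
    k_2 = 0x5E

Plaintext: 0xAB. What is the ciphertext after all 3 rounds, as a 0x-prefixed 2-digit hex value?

s_0 = plaintext = 0xAB
s_1 = Round(s_0, k_0) = 0xBF
s_2 = Round(s_1, k_1) = 0xFC
s_3 = Round(s_2, k_2) = 0xCA

0xCA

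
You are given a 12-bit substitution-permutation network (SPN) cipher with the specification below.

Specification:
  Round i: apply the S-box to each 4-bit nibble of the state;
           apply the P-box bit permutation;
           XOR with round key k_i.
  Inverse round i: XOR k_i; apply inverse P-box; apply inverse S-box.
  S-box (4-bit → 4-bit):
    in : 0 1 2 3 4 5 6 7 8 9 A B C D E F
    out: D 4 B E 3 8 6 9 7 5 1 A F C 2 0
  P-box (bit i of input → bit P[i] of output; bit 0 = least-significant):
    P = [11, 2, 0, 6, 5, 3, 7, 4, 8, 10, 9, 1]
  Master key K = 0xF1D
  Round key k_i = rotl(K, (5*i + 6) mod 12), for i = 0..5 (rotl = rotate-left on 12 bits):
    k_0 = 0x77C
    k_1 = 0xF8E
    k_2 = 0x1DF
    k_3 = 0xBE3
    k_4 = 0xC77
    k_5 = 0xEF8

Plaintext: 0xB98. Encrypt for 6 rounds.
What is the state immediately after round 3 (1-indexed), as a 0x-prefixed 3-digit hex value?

0xDC8

s_0 = plaintext = 0xB98
s_1 = Round(s_0, k_0) = 0xBDB
s_2 = Round(s_1, k_1) = 0xB58
s_3 = Round(s_2, k_2) = 0xDC8
s_4 = Round(s_3, k_3) = 0x15C
s_5 = Round(s_4, k_4) = 0x622
s_6 = Round(s_5, k_5) = 0x084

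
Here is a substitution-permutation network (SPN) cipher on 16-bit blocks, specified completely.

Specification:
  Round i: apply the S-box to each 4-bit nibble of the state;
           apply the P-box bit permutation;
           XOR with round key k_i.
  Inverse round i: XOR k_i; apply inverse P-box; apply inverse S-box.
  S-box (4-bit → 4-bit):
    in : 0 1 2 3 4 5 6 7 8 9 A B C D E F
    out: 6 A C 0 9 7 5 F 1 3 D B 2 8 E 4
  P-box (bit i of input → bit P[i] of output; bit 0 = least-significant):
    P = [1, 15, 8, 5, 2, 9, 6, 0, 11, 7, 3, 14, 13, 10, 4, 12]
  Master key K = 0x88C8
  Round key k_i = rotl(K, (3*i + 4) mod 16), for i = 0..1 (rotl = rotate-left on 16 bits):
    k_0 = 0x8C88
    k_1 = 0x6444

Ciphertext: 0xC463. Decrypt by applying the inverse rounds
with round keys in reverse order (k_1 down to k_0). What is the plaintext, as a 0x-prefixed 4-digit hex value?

s_0 = ciphertext = 0xC463
s_1 = InvRound(s_0, k_1) = 0x834B
s_2 = InvRound(s_1, k_0) = 0xC9E6

0xC9E6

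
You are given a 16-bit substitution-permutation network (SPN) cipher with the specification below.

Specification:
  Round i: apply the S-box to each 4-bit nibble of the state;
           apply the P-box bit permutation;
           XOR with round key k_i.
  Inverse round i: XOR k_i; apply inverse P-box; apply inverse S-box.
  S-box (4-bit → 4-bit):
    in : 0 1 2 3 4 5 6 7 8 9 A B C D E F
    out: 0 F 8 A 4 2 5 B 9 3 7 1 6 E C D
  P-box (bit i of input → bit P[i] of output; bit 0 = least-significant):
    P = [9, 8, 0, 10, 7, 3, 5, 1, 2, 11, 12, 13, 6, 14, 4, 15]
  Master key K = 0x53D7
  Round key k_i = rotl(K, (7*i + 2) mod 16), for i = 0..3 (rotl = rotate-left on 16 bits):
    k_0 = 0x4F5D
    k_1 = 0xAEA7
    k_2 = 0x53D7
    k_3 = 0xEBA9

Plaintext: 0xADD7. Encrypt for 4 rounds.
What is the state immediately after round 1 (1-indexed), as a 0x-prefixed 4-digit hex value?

s_0 = plaintext = 0xADD7
s_1 = Round(s_0, k_0) = 0x3027
s_2 = Round(s_1, k_1) = 0x69A5
s_3 = Round(s_2, k_2) = 0x5A2B
s_4 = Round(s_3, k_3) = 0xB1AF

0x3027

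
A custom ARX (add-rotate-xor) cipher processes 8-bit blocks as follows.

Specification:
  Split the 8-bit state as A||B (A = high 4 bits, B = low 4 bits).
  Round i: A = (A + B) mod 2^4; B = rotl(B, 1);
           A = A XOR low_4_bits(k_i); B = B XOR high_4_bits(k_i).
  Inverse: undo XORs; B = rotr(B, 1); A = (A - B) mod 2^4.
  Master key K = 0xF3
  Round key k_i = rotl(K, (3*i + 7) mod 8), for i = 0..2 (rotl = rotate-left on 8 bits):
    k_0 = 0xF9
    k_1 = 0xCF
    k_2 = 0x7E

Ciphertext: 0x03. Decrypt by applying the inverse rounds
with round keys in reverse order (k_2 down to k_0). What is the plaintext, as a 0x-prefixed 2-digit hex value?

s_0 = ciphertext = 0x03
s_1 = InvRound(s_0, k_2) = 0xC2
s_2 = InvRound(s_1, k_1) = 0xC7
s_3 = InvRound(s_2, k_0) = 0x14

0x14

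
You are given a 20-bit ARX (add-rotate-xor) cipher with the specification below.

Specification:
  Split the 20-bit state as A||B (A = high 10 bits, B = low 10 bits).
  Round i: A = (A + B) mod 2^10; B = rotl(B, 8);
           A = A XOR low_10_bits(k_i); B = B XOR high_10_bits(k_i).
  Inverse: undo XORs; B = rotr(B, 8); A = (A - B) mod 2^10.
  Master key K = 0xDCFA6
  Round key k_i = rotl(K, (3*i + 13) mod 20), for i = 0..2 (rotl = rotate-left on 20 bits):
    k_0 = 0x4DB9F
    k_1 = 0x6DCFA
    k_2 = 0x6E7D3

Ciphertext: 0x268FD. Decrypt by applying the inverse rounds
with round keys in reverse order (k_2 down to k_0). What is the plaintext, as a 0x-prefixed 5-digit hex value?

0x3EABB

s_0 = ciphertext = 0x268FD
s_1 = InvRound(s_0, k_2) = 0x8E111
s_2 = InvRound(s_1, k_1) = 0x0AA98
s_3 = InvRound(s_2, k_0) = 0x3EABB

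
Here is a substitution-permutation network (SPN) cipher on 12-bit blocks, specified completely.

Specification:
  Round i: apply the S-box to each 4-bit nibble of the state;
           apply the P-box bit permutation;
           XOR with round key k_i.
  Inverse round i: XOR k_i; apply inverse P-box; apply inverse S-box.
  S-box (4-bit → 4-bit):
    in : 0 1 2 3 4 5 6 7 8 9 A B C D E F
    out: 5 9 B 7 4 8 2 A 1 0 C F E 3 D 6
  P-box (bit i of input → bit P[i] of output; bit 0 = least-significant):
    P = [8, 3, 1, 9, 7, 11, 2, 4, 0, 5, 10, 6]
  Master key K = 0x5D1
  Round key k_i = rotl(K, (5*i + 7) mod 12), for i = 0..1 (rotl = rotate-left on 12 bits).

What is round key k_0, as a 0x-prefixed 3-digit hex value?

0x8AE

K = 0x5D1
k_0 = rotl(K, (5*0+7) mod 12) = rotl(K, 7) = 0x8AE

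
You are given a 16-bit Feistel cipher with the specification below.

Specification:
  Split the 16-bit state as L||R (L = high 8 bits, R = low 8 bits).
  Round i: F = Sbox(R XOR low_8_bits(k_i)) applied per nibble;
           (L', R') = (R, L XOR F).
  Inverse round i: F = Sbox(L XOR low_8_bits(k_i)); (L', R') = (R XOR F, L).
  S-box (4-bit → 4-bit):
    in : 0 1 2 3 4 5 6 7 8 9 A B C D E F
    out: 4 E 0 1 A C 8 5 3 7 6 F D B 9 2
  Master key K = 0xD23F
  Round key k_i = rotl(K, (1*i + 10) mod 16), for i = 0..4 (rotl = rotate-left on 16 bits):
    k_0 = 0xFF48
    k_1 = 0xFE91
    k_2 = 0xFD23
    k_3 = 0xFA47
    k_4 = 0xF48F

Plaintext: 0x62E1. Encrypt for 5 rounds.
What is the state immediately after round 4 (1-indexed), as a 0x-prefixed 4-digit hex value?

0xF665

s_0 = plaintext = 0x62E1
s_1 = Round(s_0, k_0) = 0xE105
s_2 = Round(s_1, k_1) = 0x059B
s_3 = Round(s_2, k_2) = 0x9BF6
s_4 = Round(s_3, k_3) = 0xF665
s_5 = Round(s_4, k_4) = 0x6560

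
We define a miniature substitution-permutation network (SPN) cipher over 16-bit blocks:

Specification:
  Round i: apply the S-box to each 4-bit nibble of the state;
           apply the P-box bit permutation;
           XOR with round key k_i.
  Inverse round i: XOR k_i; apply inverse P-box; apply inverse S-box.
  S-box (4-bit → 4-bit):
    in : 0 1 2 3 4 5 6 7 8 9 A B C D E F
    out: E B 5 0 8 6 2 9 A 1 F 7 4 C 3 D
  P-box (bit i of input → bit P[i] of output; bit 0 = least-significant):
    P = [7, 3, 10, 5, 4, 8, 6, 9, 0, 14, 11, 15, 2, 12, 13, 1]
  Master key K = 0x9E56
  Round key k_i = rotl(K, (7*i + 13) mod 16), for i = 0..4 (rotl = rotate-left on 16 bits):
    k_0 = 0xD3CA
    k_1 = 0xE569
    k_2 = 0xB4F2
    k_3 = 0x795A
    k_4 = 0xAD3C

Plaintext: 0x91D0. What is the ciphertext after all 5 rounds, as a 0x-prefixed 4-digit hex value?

0xABC0

s_0 = plaintext = 0x91D0
s_1 = Round(s_0, k_0) = 0x15A7
s_2 = Round(s_1, k_1) = 0xBE9F
s_3 = Round(s_2, k_2) = 0xC047
s_4 = Round(s_3, k_3) = 0x93FA
s_5 = Round(s_4, k_4) = 0xABC0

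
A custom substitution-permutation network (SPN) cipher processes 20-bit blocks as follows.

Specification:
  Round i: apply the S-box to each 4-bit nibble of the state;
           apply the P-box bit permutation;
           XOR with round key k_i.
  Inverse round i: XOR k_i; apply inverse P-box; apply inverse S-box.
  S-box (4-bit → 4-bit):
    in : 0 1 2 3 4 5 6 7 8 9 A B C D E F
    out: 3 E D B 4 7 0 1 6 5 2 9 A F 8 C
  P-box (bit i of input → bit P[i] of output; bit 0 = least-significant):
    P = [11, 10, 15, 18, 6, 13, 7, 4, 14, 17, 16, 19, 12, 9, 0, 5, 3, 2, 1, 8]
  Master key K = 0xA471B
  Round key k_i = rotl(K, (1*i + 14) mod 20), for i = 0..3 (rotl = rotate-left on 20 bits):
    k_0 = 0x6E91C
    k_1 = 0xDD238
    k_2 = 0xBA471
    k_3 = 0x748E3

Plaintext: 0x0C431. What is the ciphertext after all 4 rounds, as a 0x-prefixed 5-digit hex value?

0x1E388

s_0 = plaintext = 0x0C431
s_1 = Round(s_0, k_0) = 0x34F60
s_2 = Round(s_1, k_1) = 0x4DF35
s_3 = Round(s_2, k_2) = 0x21A02
s_4 = Round(s_3, k_3) = 0x1E388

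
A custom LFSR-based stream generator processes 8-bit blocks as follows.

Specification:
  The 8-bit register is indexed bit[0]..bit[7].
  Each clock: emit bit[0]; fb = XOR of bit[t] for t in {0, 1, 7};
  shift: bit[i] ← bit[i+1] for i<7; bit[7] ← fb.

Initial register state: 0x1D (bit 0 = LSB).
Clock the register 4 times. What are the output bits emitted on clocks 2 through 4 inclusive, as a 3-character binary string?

reg_0 = 0x1D
clock 1: out=1, reg = 0x8E
clock 2: out=0, reg = 0x47
clock 3: out=1, reg = 0x23
clock 4: out=1, reg = 0x11

011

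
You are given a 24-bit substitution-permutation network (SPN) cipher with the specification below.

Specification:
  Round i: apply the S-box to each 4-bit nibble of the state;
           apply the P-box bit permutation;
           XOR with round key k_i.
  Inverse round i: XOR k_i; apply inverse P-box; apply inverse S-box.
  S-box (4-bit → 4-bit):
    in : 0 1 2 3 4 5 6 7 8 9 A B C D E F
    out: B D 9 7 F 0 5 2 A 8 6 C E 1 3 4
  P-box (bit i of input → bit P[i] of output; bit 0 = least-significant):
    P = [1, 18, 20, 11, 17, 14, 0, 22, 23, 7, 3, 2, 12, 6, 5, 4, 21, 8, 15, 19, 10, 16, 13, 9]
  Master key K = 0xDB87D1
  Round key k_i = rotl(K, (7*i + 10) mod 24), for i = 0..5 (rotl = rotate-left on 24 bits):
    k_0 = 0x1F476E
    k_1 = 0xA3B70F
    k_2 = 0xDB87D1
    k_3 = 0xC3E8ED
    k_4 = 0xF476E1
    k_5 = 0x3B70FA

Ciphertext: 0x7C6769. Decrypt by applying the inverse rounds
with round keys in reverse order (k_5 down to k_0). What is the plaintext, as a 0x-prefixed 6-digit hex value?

0xA3AEB3

s_0 = ciphertext = 0x7C6769
s_1 = InvRound(s_0, k_5) = 0x07271E
s_2 = InvRound(s_1, k_4) = 0x7E4446
s_3 = InvRound(s_2, k_3) = 0x31F3F4
s_4 = InvRound(s_3, k_2) = 0x626245
s_5 = InvRound(s_4, k_1) = 0xEAE68D
s_6 = InvRound(s_5, k_0) = 0xA3AEB3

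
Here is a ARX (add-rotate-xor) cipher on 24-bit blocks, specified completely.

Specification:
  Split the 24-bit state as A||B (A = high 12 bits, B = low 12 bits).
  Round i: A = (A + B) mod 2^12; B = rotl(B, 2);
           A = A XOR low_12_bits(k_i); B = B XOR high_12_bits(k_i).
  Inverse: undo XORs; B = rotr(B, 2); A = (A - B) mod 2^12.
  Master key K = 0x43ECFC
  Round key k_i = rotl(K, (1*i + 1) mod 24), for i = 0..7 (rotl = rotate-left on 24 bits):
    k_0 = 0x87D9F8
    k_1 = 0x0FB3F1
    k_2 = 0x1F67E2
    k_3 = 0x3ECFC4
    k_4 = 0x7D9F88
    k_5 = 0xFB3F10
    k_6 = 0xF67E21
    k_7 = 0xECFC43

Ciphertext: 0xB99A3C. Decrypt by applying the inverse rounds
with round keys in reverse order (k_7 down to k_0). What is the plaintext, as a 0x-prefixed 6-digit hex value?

0xD9B214

s_0 = ciphertext = 0xB99A3C
s_1 = InvRound(s_0, k_7) = 0xA9ED3C
s_2 = InvRound(s_1, k_6) = 0x829C96
s_3 = InvRound(s_2, k_5) = 0x2704C9
s_4 = InvRound(s_3, k_4) = 0xD340C4
s_5 = InvRound(s_4, k_3) = 0x2260CA
s_6 = InvRound(s_5, k_2) = 0x57504F
s_7 = InvRound(s_6, k_1) = 0x65702D
s_8 = InvRound(s_7, k_0) = 0xD9B214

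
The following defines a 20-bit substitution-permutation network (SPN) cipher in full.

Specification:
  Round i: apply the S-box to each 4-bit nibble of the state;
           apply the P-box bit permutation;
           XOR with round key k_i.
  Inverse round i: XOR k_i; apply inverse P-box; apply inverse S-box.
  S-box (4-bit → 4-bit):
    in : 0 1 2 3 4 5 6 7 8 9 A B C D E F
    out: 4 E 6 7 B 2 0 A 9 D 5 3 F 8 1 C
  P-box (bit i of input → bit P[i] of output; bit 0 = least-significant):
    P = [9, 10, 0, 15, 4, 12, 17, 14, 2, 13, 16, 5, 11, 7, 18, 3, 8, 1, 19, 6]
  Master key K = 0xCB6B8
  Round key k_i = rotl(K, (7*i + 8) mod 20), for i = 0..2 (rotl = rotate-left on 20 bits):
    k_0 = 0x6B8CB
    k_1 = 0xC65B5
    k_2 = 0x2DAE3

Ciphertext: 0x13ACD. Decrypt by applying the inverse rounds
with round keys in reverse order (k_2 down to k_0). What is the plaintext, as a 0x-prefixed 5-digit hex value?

s_0 = ciphertext = 0x13ACD
s_1 = InvRound(s_0, k_2) = 0x5DCFD
s_2 = InvRound(s_1, k_1) = 0x9825D
s_3 = InvRound(s_2, k_0) = 0x2333E

0x2333E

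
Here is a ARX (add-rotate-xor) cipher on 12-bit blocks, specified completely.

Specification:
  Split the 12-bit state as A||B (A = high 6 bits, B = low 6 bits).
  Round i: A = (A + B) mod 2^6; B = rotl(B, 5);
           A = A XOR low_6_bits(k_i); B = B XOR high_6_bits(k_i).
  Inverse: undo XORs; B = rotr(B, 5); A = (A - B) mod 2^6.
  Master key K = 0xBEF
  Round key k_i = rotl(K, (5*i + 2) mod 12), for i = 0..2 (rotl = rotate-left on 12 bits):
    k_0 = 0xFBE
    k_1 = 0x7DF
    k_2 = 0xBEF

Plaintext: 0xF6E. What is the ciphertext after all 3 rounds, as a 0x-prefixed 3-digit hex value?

0x8DA

s_0 = plaintext = 0xF6E
s_1 = Round(s_0, k_0) = 0x569
s_2 = Round(s_1, k_1) = 0x86B
s_3 = Round(s_2, k_2) = 0x8DA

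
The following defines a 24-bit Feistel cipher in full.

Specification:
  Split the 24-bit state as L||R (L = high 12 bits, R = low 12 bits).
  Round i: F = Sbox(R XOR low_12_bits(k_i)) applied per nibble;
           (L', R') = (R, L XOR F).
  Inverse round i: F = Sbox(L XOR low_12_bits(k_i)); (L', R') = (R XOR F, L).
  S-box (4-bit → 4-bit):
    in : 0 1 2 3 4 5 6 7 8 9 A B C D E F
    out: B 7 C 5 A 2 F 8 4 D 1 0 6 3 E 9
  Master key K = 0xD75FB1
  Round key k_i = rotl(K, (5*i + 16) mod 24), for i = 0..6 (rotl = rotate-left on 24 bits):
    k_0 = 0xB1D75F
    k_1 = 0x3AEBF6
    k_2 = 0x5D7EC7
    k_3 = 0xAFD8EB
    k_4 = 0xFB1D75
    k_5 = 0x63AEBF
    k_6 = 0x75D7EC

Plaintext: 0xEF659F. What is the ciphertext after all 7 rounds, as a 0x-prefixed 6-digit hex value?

s_0 = plaintext = 0xEF659F
s_1 = Round(s_0, k_0) = 0x59F29D
s_2 = Round(s_1, k_1) = 0x29D86F
s_3 = Round(s_2, k_2) = 0x86FD89
s_4 = Round(s_3, k_3) = 0xD89A93
s_5 = Round(s_4, k_4) = 0xA93566
s_6 = Round(s_5, k_5) = 0x566AAE
s_7 = Round(s_6, k_6) = 0xAAE6CA

0xAAE6CA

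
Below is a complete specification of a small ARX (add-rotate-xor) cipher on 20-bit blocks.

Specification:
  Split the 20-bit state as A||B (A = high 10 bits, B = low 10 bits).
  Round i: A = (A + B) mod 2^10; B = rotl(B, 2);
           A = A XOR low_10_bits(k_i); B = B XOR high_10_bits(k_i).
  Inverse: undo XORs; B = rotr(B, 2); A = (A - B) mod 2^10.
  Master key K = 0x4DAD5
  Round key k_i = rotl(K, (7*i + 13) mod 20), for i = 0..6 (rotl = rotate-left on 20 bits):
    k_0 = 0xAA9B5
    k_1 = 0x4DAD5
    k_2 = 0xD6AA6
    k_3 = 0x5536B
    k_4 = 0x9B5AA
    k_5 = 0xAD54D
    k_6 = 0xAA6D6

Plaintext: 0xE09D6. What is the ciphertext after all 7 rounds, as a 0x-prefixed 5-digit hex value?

0xB6F9E

s_0 = plaintext = 0xE09D6
s_1 = Round(s_0, k_0) = 0x3B5F3
s_2 = Round(s_1, k_1) = 0x0D6FB
s_3 = Round(s_2, k_2) = 0x658B4
s_4 = Round(s_3, k_3) = 0x48784
s_5 = Round(s_4, k_4) = 0x43C7E
s_6 = Round(s_5, k_5) = 0x3034D
s_7 = Round(s_6, k_6) = 0xB6F9E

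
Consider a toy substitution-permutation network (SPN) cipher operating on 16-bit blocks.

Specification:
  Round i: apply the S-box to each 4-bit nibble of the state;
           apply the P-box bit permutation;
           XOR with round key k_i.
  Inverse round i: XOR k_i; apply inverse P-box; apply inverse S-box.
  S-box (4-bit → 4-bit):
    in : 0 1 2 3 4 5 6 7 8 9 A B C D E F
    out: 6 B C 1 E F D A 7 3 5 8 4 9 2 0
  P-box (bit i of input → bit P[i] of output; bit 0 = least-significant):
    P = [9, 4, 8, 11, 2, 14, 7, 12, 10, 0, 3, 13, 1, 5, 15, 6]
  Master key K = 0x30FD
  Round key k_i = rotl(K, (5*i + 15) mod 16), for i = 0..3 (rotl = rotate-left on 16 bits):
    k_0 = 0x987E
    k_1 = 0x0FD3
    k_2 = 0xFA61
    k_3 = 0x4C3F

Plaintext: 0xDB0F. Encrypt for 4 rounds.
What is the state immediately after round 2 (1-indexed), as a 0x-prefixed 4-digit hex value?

s_0 = plaintext = 0xDB0F
s_1 = Round(s_0, k_0) = 0xF8BC
s_2 = Round(s_1, k_1) = 0x1ADA
s_3 = Round(s_2, k_2) = 0xED0F
s_4 = Round(s_3, k_3) = 0x289F

0x1ADA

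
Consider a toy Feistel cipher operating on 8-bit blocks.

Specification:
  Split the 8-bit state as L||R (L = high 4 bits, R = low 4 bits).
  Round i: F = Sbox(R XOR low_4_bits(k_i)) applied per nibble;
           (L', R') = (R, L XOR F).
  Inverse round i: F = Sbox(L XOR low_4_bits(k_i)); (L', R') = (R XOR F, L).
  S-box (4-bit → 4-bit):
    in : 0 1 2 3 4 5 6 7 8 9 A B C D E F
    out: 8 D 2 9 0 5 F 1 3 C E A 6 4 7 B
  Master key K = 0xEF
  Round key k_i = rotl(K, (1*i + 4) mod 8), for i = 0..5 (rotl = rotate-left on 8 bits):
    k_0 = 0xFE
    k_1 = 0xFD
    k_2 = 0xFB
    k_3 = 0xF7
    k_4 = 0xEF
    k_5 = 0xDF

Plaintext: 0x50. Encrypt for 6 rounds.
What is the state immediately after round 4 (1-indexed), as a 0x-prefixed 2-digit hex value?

s_0 = plaintext = 0x50
s_1 = Round(s_0, k_0) = 0x02
s_2 = Round(s_1, k_1) = 0x2B
s_3 = Round(s_2, k_2) = 0xBA
s_4 = Round(s_3, k_3) = 0xAF
s_5 = Round(s_4, k_4) = 0xF2
s_6 = Round(s_5, k_5) = 0x2B

0xAF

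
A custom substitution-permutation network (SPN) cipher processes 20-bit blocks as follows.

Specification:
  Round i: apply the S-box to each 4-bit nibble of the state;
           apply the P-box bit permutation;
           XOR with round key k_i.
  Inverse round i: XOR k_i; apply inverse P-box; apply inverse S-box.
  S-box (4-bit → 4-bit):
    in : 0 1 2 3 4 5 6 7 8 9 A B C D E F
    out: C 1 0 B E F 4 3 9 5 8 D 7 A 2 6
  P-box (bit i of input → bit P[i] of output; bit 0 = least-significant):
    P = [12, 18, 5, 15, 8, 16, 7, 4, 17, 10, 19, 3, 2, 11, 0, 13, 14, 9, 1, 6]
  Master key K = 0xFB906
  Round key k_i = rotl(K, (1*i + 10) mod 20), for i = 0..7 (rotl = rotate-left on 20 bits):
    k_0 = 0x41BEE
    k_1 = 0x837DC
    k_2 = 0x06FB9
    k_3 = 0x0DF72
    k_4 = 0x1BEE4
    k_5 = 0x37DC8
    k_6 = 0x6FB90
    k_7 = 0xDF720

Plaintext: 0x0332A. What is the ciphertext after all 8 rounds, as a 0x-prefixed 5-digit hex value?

0x88932

s_0 = plaintext = 0x0332A
s_1 = Round(s_0, k_0) = 0x6B7A0
s_2 = Round(s_1, k_1) = 0xA93EB
s_3 = Round(s_2, k_2) = 0x3FBD4
s_4 = Round(s_3, k_3) = 0xF150B
s_5 = Round(s_4, k_4) = 0xB285A
s_6 = Round(s_5, k_5) = 0x0BC12
s_7 = Round(s_6, k_6) = 0xCDED7
s_8 = Round(s_7, k_7) = 0x88932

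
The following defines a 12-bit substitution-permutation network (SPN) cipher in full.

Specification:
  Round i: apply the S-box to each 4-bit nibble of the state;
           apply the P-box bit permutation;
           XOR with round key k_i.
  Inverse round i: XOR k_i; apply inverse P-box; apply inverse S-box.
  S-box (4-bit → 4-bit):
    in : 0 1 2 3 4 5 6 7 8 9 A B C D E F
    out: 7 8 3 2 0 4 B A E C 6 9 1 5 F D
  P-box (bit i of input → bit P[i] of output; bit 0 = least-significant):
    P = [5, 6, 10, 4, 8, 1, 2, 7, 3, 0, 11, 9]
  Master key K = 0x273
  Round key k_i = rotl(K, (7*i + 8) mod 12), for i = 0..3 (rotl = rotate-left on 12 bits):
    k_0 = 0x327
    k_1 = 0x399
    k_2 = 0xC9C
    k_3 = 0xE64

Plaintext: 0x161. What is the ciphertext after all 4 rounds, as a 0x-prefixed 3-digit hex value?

s_0 = plaintext = 0x161
s_1 = Round(s_0, k_0) = 0x0B5
s_2 = Round(s_1, k_1) = 0xE10
s_3 = Round(s_2, k_2) = 0x275
s_4 = Round(s_3, k_3) = 0xAEF

0xAEF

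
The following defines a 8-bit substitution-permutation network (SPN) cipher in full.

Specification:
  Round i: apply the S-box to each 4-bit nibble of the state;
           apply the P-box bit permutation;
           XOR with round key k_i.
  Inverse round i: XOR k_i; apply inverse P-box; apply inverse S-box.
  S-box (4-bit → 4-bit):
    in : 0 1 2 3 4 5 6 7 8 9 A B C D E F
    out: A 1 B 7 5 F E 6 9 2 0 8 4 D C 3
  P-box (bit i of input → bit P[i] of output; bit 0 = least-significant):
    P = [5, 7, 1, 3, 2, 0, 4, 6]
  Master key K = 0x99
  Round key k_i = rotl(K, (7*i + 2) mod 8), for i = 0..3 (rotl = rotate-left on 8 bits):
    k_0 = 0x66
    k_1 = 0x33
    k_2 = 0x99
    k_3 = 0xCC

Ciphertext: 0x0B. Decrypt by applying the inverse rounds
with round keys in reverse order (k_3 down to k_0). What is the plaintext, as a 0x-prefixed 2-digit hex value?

s_0 = ciphertext = 0x0B
s_1 = InvRound(s_0, k_3) = 0x27
s_2 = InvRound(s_1, k_2) = 0x45
s_3 = InvRound(s_2, k_1) = 0xD4
s_4 = InvRound(s_3, k_0) = 0xC3

0xC3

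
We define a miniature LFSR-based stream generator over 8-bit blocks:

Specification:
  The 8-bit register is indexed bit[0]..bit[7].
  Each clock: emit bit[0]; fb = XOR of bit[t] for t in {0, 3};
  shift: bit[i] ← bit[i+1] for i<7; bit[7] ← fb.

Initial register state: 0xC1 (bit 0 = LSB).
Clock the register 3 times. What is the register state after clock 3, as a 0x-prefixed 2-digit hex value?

0x38

reg_0 = 0xC1
clock 1: out=1, reg = 0xE0
clock 2: out=0, reg = 0x70
clock 3: out=0, reg = 0x38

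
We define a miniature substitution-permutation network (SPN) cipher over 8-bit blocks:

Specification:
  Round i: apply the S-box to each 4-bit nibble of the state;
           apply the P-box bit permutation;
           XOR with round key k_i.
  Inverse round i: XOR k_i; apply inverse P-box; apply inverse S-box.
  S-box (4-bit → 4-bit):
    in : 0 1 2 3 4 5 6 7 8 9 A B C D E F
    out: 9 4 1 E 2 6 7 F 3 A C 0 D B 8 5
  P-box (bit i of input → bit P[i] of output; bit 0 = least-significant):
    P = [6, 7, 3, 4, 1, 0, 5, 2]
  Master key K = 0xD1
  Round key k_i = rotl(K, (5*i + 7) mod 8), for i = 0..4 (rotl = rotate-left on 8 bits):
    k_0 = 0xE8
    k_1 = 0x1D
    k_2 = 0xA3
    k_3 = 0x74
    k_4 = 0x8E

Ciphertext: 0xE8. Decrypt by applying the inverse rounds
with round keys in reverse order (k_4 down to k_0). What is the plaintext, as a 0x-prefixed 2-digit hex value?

0xBE

s_0 = ciphertext = 0xE8
s_1 = InvRound(s_0, k_4) = 0xC2
s_2 = InvRound(s_1, k_3) = 0xC9
s_3 = InvRound(s_2, k_2) = 0xFF
s_4 = InvRound(s_3, k_1) = 0xF8
s_5 = InvRound(s_4, k_0) = 0xBE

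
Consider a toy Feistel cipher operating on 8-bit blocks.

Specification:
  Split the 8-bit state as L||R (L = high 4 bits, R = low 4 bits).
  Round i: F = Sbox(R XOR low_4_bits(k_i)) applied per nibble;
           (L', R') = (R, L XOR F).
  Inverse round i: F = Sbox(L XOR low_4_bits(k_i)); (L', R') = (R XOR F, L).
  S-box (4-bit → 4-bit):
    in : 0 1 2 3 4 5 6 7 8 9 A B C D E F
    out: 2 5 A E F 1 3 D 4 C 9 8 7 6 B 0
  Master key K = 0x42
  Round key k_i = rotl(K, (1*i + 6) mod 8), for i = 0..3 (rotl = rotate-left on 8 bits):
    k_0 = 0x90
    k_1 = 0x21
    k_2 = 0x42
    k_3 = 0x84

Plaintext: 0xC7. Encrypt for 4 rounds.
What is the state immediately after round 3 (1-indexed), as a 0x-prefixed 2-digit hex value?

s_0 = plaintext = 0xC7
s_1 = Round(s_0, k_0) = 0x71
s_2 = Round(s_1, k_1) = 0x15
s_3 = Round(s_2, k_2) = 0x5C
s_4 = Round(s_3, k_3) = 0xC1

0x5C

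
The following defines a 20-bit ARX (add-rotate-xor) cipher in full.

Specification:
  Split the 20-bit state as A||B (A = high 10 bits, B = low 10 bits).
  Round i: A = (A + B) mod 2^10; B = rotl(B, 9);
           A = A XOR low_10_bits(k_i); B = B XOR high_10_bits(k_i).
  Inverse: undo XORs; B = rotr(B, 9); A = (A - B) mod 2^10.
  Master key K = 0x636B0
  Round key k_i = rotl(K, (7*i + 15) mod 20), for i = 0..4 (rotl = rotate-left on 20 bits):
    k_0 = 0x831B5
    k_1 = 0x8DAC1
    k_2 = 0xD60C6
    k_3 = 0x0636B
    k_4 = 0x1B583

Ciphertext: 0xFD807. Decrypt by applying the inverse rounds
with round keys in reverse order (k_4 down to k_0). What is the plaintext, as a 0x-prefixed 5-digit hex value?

0x0C2C6

s_0 = ciphertext = 0xFD807
s_1 = InvRound(s_0, k_4) = 0x684D4
s_2 = InvRound(s_1, k_3) = 0x4C998
s_3 = InvRound(s_2, k_2) = 0x1CD81
s_4 = InvRound(s_3, k_1) = 0xD0F6F
s_5 = InvRound(s_4, k_0) = 0x0C2C6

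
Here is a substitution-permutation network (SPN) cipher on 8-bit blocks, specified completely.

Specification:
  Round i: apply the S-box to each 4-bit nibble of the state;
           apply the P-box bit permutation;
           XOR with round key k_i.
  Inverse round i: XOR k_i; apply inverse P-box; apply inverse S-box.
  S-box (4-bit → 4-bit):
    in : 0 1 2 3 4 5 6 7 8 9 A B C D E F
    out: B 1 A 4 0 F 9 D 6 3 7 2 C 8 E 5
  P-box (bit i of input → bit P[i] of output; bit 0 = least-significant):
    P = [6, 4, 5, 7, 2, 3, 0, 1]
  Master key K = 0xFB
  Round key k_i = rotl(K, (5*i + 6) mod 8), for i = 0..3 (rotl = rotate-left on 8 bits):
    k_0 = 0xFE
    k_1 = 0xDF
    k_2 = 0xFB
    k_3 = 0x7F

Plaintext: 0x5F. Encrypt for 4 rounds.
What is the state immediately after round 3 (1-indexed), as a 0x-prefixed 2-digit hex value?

0xD7

s_0 = plaintext = 0x5F
s_1 = Round(s_0, k_0) = 0x91
s_2 = Round(s_1, k_1) = 0x93
s_3 = Round(s_2, k_2) = 0xD7
s_4 = Round(s_3, k_3) = 0x9D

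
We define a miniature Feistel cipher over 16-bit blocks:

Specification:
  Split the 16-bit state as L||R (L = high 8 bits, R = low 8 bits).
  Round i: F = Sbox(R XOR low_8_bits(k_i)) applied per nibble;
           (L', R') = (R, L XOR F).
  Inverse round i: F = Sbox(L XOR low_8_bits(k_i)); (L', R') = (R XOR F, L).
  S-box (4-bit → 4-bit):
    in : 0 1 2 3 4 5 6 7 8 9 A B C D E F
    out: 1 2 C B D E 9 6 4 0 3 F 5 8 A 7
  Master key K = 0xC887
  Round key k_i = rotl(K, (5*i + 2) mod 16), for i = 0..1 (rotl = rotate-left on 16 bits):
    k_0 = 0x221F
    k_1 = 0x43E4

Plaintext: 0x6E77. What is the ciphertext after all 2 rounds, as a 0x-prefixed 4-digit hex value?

0xFA5D

s_0 = plaintext = 0x6E77
s_1 = Round(s_0, k_0) = 0x77FA
s_2 = Round(s_1, k_1) = 0xFA5D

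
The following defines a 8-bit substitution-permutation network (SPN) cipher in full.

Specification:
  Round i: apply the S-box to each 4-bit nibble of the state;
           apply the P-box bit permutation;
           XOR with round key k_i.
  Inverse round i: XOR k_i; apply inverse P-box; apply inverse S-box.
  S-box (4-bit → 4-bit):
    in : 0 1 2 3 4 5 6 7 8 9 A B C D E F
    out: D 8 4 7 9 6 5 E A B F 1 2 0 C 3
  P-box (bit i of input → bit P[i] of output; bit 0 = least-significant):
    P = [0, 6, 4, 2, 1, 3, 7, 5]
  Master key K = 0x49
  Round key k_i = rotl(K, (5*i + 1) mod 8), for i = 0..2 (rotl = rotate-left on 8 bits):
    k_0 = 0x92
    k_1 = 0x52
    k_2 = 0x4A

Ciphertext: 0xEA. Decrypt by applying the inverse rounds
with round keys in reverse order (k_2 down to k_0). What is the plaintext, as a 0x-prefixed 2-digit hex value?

s_0 = ciphertext = 0xEA
s_1 = InvRound(s_0, k_2) = 0xED
s_2 = InvRound(s_1, k_1) = 0xA0
s_3 = InvRound(s_2, k_0) = 0x42

0x42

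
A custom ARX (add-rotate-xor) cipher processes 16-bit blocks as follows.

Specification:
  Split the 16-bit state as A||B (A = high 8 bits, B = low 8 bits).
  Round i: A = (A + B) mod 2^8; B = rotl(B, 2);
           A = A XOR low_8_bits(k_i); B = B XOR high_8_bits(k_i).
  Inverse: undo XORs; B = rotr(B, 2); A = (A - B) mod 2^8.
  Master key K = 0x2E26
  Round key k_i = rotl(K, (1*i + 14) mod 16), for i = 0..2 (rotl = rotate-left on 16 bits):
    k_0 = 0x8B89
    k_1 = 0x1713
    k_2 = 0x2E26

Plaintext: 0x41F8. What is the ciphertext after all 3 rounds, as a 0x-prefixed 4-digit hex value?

s_0 = plaintext = 0x41F8
s_1 = Round(s_0, k_0) = 0xB068
s_2 = Round(s_1, k_1) = 0x0BB6
s_3 = Round(s_2, k_2) = 0xE7F4

0xE7F4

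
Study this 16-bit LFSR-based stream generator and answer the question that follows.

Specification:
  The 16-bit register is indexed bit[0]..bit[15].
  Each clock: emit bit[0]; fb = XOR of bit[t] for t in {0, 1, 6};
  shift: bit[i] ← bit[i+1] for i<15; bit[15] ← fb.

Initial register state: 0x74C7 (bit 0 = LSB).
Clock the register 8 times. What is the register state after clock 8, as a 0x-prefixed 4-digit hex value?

reg_0 = 0x74C7
clock 1: out=1, reg = 0xBA63
clock 2: out=1, reg = 0xDD31
clock 3: out=1, reg = 0xEE98
clock 4: out=0, reg = 0x774C
clock 5: out=0, reg = 0xBBA6
clock 6: out=0, reg = 0xDDD3
clock 7: out=1, reg = 0xEEE9
clock 8: out=1, reg = 0x7774

0x7774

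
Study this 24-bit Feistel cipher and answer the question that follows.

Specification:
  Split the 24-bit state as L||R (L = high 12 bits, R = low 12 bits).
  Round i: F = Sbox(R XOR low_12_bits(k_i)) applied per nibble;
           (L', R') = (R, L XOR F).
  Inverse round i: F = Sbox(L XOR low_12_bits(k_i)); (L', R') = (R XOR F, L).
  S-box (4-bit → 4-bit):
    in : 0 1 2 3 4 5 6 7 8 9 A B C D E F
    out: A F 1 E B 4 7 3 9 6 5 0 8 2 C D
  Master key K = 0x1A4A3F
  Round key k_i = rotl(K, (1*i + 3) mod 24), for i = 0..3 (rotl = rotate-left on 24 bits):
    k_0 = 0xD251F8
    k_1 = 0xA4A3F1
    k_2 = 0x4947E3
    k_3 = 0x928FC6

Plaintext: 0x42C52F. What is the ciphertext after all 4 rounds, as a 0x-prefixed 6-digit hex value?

s_0 = plaintext = 0x42C52F
s_1 = Round(s_0, k_0) = 0x52FF0F
s_2 = Round(s_1, k_1) = 0xF0FDF3
s_3 = Round(s_2, k_2) = 0xDF3AF5
s_4 = Round(s_3, k_3) = 0xAF591D

0xAF591D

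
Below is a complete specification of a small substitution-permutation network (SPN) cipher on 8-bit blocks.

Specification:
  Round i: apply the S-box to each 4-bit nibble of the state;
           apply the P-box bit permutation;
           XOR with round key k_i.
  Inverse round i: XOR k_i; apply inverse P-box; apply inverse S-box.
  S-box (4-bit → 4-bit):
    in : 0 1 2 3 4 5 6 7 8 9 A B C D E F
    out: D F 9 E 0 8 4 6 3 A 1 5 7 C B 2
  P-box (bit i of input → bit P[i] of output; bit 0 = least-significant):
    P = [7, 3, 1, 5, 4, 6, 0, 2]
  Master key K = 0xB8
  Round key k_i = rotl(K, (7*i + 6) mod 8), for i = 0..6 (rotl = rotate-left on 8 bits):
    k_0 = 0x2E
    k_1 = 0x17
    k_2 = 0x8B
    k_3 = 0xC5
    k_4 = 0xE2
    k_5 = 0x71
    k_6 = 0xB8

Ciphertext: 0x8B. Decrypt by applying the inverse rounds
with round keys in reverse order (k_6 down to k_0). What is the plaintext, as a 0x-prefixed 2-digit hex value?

0x6A

s_0 = ciphertext = 0x8B
s_1 = InvRound(s_0, k_6) = 0xBD
s_2 = InvRound(s_1, k_5) = 0x98
s_3 = InvRound(s_2, k_4) = 0x83
s_4 = InvRound(s_3, k_3) = 0x96
s_5 = InvRound(s_4, k_2) = 0x0F
s_6 = InvRound(s_5, k_1) = 0xAF
s_7 = InvRound(s_6, k_0) = 0x6A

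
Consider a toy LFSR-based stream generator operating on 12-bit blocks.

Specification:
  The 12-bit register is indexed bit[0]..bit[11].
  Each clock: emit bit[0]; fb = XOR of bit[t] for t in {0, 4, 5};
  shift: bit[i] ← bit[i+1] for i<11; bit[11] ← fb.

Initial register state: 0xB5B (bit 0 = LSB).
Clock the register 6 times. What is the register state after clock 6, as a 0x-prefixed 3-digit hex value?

0xD2D

reg_0 = 0xB5B
clock 1: out=1, reg = 0x5AD
clock 2: out=1, reg = 0x2D6
clock 3: out=0, reg = 0x96B
clock 4: out=1, reg = 0x4B5
clock 5: out=1, reg = 0xA5A
clock 6: out=0, reg = 0xD2D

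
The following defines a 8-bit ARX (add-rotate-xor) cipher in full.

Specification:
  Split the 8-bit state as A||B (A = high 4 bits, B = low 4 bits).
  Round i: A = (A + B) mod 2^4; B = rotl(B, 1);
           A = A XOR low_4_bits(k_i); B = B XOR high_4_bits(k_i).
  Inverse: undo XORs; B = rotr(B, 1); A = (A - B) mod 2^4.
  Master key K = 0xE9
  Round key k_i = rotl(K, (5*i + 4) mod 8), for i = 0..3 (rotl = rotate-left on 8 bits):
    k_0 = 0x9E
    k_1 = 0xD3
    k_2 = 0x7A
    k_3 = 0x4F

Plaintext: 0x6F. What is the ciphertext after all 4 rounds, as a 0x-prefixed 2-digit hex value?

s_0 = plaintext = 0x6F
s_1 = Round(s_0, k_0) = 0xB6
s_2 = Round(s_1, k_1) = 0x21
s_3 = Round(s_2, k_2) = 0x95
s_4 = Round(s_3, k_3) = 0x1E

0x1E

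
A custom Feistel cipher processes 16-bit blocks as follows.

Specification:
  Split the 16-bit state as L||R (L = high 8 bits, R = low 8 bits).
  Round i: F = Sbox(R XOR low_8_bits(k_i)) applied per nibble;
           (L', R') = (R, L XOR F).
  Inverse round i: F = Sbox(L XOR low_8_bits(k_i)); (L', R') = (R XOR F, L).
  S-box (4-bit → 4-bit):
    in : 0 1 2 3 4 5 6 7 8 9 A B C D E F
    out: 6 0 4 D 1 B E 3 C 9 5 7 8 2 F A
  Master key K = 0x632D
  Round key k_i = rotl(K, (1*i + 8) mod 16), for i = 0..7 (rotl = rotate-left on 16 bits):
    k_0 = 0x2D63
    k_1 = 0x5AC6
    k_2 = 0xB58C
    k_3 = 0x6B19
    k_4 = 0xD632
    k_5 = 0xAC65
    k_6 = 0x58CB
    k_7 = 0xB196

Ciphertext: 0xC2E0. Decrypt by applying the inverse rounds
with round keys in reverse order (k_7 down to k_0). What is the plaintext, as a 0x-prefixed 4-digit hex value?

s_0 = ciphertext = 0xC2E0
s_1 = InvRound(s_0, k_7) = 0x51C2
s_2 = InvRound(s_1, k_6) = 0x5751
s_3 = InvRound(s_2, k_5) = 0x8557
s_4 = InvRound(s_3, k_4) = 0x2485
s_5 = InvRound(s_4, k_3) = 0x5724
s_6 = InvRound(s_5, k_2) = 0x0357
s_7 = InvRound(s_6, k_1) = 0xDC03
s_8 = InvRound(s_7, k_0) = 0x79DC

0x79DC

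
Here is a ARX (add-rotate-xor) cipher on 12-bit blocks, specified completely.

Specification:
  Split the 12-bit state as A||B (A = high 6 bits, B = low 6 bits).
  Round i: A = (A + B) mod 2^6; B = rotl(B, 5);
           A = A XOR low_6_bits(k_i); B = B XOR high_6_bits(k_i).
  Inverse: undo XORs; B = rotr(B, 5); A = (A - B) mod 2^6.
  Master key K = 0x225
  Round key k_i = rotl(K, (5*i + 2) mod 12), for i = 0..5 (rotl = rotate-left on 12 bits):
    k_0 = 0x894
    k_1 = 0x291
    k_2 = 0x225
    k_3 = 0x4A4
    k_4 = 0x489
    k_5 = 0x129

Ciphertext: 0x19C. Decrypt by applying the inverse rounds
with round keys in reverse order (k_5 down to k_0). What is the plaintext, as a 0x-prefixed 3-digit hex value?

s_0 = ciphertext = 0x19C
s_1 = InvRound(s_0, k_5) = 0xFF0
s_2 = InvRound(s_1, k_4) = 0xC45
s_3 = InvRound(s_2, k_3) = 0x9EE
s_4 = InvRound(s_3, k_2) = 0xD4D
s_5 = InvRound(s_4, k_1) = 0x58E
s_6 = InvRound(s_5, k_0) = 0xA59

0xA59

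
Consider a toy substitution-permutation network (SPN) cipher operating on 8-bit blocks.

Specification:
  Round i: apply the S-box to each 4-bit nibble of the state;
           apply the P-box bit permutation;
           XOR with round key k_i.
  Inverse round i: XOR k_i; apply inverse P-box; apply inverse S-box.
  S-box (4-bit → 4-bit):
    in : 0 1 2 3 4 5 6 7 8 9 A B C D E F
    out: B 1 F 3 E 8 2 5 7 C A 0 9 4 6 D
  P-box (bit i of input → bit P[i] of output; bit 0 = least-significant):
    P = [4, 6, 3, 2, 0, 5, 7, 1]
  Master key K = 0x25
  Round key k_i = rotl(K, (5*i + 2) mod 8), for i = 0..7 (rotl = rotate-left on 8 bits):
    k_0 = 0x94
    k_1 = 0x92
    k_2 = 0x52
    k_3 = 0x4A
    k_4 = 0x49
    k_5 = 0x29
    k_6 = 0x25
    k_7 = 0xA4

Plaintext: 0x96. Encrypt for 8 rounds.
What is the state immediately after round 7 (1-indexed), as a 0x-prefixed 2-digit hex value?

s_0 = plaintext = 0x96
s_1 = Round(s_0, k_0) = 0x56
s_2 = Round(s_1, k_1) = 0xD0
s_3 = Round(s_2, k_2) = 0x86
s_4 = Round(s_3, k_3) = 0xAB
s_5 = Round(s_4, k_4) = 0x6B
s_6 = Round(s_5, k_5) = 0x09
s_7 = Round(s_6, k_6) = 0x0A
s_8 = Round(s_7, k_7) = 0xC3

0x0A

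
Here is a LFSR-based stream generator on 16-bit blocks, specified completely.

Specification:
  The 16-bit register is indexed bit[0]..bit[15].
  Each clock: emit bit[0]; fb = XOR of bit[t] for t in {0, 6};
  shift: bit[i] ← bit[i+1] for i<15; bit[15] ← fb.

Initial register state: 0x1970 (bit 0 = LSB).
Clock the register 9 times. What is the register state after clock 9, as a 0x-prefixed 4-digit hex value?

reg_0 = 0x1970
clock 1: out=0, reg = 0x8CB8
clock 2: out=0, reg = 0x465C
clock 3: out=0, reg = 0xA32E
clock 4: out=0, reg = 0x5197
clock 5: out=1, reg = 0xA8CB
clock 6: out=1, reg = 0x5465
clock 7: out=1, reg = 0x2A32
clock 8: out=0, reg = 0x1519
clock 9: out=1, reg = 0x8A8C

0x8A8C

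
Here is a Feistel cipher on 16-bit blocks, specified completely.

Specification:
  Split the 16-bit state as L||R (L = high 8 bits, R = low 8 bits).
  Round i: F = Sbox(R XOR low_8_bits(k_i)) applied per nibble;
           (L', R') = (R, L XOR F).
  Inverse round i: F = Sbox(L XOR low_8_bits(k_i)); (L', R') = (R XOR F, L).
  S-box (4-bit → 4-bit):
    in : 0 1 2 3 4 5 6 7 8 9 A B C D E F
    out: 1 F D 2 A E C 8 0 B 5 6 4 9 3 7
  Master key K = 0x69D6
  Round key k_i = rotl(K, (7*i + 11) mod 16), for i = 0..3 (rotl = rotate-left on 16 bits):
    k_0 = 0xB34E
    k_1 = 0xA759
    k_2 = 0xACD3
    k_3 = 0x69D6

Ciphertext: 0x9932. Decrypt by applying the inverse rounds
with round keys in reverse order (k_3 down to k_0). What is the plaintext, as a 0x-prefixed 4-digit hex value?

0xC251

s_0 = ciphertext = 0x9932
s_1 = InvRound(s_0, k_3) = 0x9599
s_2 = InvRound(s_1, k_2) = 0x3595
s_3 = InvRound(s_2, k_1) = 0x5135
s_4 = InvRound(s_3, k_0) = 0xC251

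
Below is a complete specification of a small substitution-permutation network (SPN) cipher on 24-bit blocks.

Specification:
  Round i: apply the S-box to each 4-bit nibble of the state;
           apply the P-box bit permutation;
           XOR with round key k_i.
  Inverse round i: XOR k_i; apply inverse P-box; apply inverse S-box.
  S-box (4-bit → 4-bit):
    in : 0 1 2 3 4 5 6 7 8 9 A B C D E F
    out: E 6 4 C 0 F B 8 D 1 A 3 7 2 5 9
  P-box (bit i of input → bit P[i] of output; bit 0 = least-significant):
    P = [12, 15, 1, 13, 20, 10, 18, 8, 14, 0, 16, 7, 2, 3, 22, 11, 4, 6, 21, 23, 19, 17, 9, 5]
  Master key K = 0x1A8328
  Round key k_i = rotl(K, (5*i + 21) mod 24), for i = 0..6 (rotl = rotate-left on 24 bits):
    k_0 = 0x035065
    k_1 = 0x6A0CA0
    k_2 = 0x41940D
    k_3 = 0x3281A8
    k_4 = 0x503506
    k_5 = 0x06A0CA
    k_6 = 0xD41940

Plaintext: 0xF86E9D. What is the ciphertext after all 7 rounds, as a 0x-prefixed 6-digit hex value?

s_0 = plaintext = 0xF86E9D
s_1 = Round(s_0, k_0) = 0xBA9859
s_2 = Round(s_1, k_1) = 0xF55964
s_3 = Round(s_2, k_2) = 0xB9D971
s_4 = Round(s_3, k_3) = 0x3840B2
s_5 = Round(s_4, k_4) = 0xE133B5
s_6 = Round(s_5, k_5) = 0x7F1E08
s_7 = Round(s_6, k_6) = 0x116C7A

0x116C7A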